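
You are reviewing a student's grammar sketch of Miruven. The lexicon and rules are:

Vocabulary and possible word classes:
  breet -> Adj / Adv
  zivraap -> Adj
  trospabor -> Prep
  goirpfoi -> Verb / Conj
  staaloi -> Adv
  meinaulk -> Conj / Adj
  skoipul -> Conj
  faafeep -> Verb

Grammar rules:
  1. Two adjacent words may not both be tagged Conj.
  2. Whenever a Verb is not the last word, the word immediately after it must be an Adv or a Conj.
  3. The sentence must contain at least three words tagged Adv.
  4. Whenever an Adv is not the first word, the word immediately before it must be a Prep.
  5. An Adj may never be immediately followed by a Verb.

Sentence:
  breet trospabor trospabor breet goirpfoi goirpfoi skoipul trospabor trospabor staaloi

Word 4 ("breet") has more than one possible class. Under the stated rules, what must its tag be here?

Adv

Candidates per position — 1:breet {Adj,Adv}; 2:trospabor {Prep}; 3:trospabor {Prep}; 4:breet {Adj,Adv}; 5:goirpfoi {Verb,Conj}; 6:goirpfoi {Verb,Conj}; 7:skoipul {Conj}; 8:trospabor {Prep}; 9:trospabor {Prep}; 10:staaloi {Adv}.
Position 1: tagging it Adj would leave rule 3 unsatisfiable, so it must be Adv.
Position 4: tagging it Adj would leave rule 3 unsatisfiable, so it must be Adv.
Position 6: tagging it Conj would leave rule 1 unsatisfiable, so it must be Verb.
Position 5: tagging it Verb would leave rule 2 unsatisfiable, so it must be Conj.
That leaves exactly one tagging: Adv Prep Prep Adv Conj Verb Conj Prep Prep Adv.
Check: rule 1 ✓; rule 2 ✓; rule 3 ✓; rule 4 ✓; rule 5 ✓.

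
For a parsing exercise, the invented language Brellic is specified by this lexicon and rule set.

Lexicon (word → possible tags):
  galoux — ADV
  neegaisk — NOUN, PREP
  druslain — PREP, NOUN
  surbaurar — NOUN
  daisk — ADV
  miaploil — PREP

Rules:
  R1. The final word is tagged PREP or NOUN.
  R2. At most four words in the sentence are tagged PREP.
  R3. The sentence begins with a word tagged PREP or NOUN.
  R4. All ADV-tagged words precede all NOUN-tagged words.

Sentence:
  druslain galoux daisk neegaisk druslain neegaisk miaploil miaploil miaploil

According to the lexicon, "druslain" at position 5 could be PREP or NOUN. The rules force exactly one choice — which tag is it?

NOUN

Candidates per position — 1:druslain {PREP,NOUN}; 2:galoux {ADV}; 3:daisk {ADV}; 4:neegaisk {NOUN,PREP}; 5:druslain {PREP,NOUN}; 6:neegaisk {NOUN,PREP}; 7:miaploil {PREP}; 8:miaploil {PREP}; 9:miaploil {PREP}.
If word 1 were NOUN, no tagging could satisfy rule 4; so word 1 is PREP.
If word 4 were PREP, no tagging could satisfy rule 2; so word 4 is NOUN.
If word 5 were PREP, no tagging could satisfy rule 2; so word 5 is NOUN.
If word 6 were PREP, no tagging could satisfy rule 2; so word 6 is NOUN.
The only consistent sequence is: PREP ADV ADV NOUN NOUN NOUN PREP PREP PREP.
Checking: rule 1 ok; rule 2 ok; rule 3 ok; rule 4 ok.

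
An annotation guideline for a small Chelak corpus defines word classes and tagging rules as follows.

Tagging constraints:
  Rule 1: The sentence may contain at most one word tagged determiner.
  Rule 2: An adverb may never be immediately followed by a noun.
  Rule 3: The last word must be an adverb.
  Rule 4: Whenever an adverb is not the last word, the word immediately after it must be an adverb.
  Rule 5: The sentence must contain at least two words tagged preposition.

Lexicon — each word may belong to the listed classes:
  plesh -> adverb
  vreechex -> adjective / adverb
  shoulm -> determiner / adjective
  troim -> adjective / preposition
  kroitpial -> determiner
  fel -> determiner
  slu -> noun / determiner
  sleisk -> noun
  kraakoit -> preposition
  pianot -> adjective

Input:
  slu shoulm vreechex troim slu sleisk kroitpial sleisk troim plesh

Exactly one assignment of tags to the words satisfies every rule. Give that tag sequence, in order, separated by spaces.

noun adjective adjective preposition noun noun determiner noun preposition adverb

Candidates per position — 1:slu {noun,determiner}; 2:shoulm {determiner,adjective}; 3:vreechex {adjective,adverb}; 4:troim {adjective,preposition}; 5:slu {noun,determiner}; 6:sleisk {noun}; 7:kroitpial {determiner}; 8:sleisk {noun}; 9:troim {adjective,preposition}; 10:plesh {adverb}.
Position 1: tagging it determiner would leave rule 1 unsatisfiable, so it must be noun.
Position 2: tagging it determiner would leave rule 1 unsatisfiable, so it must be adjective.
Position 3: tagging it adverb would leave rule 4 unsatisfiable, so it must be adjective.
Position 4: tagging it adjective would leave rule 5 unsatisfiable, so it must be preposition.
Position 5: tagging it determiner would leave rule 1 unsatisfiable, so it must be noun.
Position 9: tagging it adjective would leave rule 5 unsatisfiable, so it must be preposition.
That leaves exactly one tagging: noun adjective adjective preposition noun noun determiner noun preposition adverb.
Rule-by-rule: rule 1 satisfied; rule 2 satisfied; rule 3 satisfied; rule 4 satisfied; rule 5 satisfied.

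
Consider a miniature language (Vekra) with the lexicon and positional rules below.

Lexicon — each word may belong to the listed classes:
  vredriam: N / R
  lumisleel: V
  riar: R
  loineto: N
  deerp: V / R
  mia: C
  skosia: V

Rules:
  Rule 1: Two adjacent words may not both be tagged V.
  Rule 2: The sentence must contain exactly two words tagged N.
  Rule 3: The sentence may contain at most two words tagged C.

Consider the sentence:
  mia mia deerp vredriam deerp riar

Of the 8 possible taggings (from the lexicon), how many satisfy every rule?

0

Candidates per position — 1:mia {C}; 2:mia {C}; 3:deerp {V,R}; 4:vredriam {N,R}; 5:deerp {V,R}; 6:riar {R}.
There are 8 candidate sequences in total.
Rule 2 cannot be satisfied by any choice of tags from the lexicon.
So there is no consistent tagging.
Count = 0.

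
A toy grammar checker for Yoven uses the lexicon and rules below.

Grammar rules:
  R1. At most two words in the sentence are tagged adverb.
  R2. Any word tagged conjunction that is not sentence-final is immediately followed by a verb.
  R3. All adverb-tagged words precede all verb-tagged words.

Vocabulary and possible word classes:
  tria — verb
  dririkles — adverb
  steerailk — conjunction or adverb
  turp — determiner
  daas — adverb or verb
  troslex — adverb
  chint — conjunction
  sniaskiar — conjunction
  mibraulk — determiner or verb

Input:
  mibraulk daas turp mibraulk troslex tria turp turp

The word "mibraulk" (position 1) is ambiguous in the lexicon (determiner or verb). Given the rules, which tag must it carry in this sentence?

determiner

Candidates per position — 1:mibraulk {determiner,verb}; 2:daas {adverb,verb}; 3:turp {determiner}; 4:mibraulk {determiner,verb}; 5:troslex {adverb}; 6:tria {verb}; 7:turp {determiner}; 8:turp {determiner}.
At position 1, choosing verb makes rule 3 impossible to satisfy; hence determiner.
At position 2, choosing verb makes rule 3 impossible to satisfy; hence adverb.
At position 4, choosing verb makes rule 3 impossible to satisfy; hence determiner.
The only consistent sequence is: determiner adverb determiner determiner adverb verb determiner determiner.
Checking: rule 1 ok; rule 2 ok; rule 3 ok.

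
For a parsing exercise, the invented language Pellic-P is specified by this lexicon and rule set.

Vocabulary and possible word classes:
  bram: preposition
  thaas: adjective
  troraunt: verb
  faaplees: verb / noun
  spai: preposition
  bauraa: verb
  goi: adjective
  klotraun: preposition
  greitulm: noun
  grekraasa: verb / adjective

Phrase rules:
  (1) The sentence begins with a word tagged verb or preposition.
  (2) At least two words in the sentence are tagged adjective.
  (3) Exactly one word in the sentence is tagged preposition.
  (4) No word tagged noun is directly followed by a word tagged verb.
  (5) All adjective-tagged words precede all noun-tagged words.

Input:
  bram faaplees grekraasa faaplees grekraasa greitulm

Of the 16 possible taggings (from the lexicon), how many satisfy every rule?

Candidates per position — 1:bram {preposition}; 2:faaplees {verb,noun}; 3:grekraasa {verb,adjective}; 4:faaplees {verb,noun}; 5:grekraasa {verb,adjective}; 6:greitulm {noun}.
There are 16 candidate sequences in total.
The sequences that satisfy every rule: preposition verb adjective verb adjective noun.
Count = 1.

1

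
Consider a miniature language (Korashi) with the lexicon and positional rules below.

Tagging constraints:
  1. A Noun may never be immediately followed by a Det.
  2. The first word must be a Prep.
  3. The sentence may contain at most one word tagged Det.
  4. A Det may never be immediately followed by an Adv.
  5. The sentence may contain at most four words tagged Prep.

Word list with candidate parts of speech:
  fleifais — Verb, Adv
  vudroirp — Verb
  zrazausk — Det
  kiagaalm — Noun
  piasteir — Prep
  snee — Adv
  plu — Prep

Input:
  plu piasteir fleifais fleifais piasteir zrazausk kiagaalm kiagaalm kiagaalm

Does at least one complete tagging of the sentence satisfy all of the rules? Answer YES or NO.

YES

Candidates per position — 1:plu {Prep}; 2:piasteir {Prep}; 3:fleifais {Verb,Adv}; 4:fleifais {Verb,Adv}; 5:piasteir {Prep}; 6:zrazausk {Det}; 7:kiagaalm {Noun}; 8:kiagaalm {Noun}; 9:kiagaalm {Noun}.
One satisfying assignment: Prep Prep Verb Adv Prep Det Noun Noun Noun.
Rule-by-rule: rule 1 ok; rule 2 ok; rule 3 ok; rule 4 ok; rule 5 ok.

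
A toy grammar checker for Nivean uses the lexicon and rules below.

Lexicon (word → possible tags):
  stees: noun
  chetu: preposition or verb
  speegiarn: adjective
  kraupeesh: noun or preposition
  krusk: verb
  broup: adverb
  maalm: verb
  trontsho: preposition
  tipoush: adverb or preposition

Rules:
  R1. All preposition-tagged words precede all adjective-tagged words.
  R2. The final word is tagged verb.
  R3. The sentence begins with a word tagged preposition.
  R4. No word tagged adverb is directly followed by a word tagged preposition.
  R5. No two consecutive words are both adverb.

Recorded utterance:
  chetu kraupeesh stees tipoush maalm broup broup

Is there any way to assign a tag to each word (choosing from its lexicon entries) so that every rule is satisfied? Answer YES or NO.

NO

Candidates per position — 1:chetu {preposition,verb}; 2:kraupeesh {noun,preposition}; 3:stees {noun}; 4:tipoush {adverb,preposition}; 5:maalm {verb}; 6:broup {adverb}; 7:broup {adverb}.
Rule 2 cannot be satisfied by any choice of tags from the lexicon.
So there is no consistent tagging.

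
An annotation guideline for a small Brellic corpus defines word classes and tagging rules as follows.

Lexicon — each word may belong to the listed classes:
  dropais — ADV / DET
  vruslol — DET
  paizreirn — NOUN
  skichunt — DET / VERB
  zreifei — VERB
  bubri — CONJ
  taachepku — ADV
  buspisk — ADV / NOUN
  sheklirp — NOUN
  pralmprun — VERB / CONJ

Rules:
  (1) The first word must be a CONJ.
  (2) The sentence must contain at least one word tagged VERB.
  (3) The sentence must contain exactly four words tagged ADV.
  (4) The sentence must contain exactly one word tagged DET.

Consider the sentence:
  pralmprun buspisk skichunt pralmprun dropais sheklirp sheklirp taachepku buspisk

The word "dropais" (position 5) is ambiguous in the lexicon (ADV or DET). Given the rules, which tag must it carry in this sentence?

ADV

Candidates per position — 1:pralmprun {VERB,CONJ}; 2:buspisk {ADV,NOUN}; 3:skichunt {DET,VERB}; 4:pralmprun {VERB,CONJ}; 5:dropais {ADV,DET}; 6:sheklirp {NOUN}; 7:sheklirp {NOUN}; 8:taachepku {ADV}; 9:buspisk {ADV,NOUN}.
Position 1: VERB is ruled out by rule 1; that leaves CONJ.
Position 2: NOUN is ruled out by rule 3; that leaves ADV.
Position 5: DET is ruled out by rule 3; that leaves ADV.
Position 9: NOUN is ruled out by rule 3; that leaves ADV.
Position 3: VERB is ruled out by rule 4; that leaves DET.
Position 4: CONJ is ruled out by rule 2; that leaves VERB.
That leaves exactly one tagging: CONJ ADV DET VERB ADV NOUN NOUN ADV ADV.
Checking: rule 1 holds; rule 2 holds; rule 3 holds; rule 4 holds.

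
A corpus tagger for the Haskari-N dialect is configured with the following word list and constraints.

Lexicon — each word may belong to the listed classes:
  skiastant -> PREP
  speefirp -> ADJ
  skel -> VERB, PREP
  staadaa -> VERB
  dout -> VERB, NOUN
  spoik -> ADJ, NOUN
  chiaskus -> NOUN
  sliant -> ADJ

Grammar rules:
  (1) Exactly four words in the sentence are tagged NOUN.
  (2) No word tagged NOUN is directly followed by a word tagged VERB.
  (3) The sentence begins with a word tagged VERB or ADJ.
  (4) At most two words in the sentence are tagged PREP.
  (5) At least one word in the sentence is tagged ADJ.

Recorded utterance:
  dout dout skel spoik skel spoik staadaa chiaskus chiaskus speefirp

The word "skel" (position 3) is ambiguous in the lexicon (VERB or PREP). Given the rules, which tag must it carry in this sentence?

PREP

Candidates per position — 1:dout {VERB,NOUN}; 2:dout {VERB,NOUN}; 3:skel {VERB,PREP}; 4:spoik {ADJ,NOUN}; 5:skel {VERB,PREP}; 6:spoik {ADJ,NOUN}; 7:staadaa {VERB}; 8:chiaskus {NOUN}; 9:chiaskus {NOUN}; 10:speefirp {ADJ}.
If word 1 were NOUN, no tagging could satisfy rule 3; so word 1 is VERB.
If word 6 were NOUN, no tagging could satisfy rule 2; so word 6 is ADJ.
If word 2 were VERB, no tagging could satisfy rule 1; so word 2 is NOUN.
If word 3 were VERB, no tagging could satisfy rule 2; so word 3 is PREP.
If word 4 were ADJ, no tagging could satisfy rule 1; so word 4 is NOUN.
If word 5 were VERB, no tagging could satisfy rule 2; so word 5 is PREP.
That leaves exactly one tagging: VERB NOUN PREP NOUN PREP ADJ VERB NOUN NOUN ADJ.
Checking: rule 1 satisfied; rule 2 satisfied; rule 3 satisfied; rule 4 satisfied; rule 5 satisfied.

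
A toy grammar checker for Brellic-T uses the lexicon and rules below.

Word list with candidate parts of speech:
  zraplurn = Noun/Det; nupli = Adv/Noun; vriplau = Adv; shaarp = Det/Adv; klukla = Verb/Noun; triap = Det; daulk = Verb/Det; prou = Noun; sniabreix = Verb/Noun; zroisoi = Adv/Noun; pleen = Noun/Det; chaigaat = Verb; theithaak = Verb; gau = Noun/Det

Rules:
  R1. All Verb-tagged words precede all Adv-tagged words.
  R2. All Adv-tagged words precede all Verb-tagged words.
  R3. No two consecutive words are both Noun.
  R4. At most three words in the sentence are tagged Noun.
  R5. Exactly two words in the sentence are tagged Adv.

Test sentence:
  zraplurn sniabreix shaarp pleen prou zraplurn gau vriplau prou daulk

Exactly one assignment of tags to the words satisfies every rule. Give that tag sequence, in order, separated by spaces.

Det Noun Adv Det Noun Det Det Adv Noun Det

Candidates per position — 1:zraplurn {Noun,Det}; 2:sniabreix {Verb,Noun}; 3:shaarp {Det,Adv}; 4:pleen {Noun,Det}; 5:prou {Noun}; 6:zraplurn {Noun,Det}; 7:gau {Noun,Det}; 8:vriplau {Adv}; 9:prou {Noun}; 10:daulk {Verb,Det}.
Position 2: Verb is ruled out by rule 2; that leaves Noun.
Position 3: Det is ruled out by rule 5; that leaves Adv.
Position 4: Noun is ruled out by rule 3; that leaves Det.
Position 6: Noun is ruled out by rule 3; that leaves Det.
Position 7: Noun is ruled out by rule 4; that leaves Det.
Position 10: Verb is ruled out by rule 1; that leaves Det.
Position 1: Noun is ruled out by rule 3; that leaves Det.
The unique satisfying tagging is: Det Noun Adv Det Noun Det Det Adv Noun Det.
Verifying each rule — rule 1 satisfied; rule 2 satisfied; rule 3 satisfied; rule 4 satisfied; rule 5 satisfied.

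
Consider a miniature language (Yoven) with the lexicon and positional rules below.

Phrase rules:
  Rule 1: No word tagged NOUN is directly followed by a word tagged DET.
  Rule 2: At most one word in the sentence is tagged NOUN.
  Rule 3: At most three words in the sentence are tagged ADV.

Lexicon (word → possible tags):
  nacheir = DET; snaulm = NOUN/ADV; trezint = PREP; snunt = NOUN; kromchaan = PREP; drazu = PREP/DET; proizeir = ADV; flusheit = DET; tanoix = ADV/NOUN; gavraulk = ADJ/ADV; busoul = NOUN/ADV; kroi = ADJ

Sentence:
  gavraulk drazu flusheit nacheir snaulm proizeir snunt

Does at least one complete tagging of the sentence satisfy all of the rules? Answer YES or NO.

Candidates per position — 1:gavraulk {ADJ,ADV}; 2:drazu {PREP,DET}; 3:flusheit {DET}; 4:nacheir {DET}; 5:snaulm {NOUN,ADV}; 6:proizeir {ADV}; 7:snunt {NOUN}.
One satisfying assignment: ADV PREP DET DET ADV ADV NOUN.
Checking: rule 1 ok; rule 2 ok; rule 3 ok.

YES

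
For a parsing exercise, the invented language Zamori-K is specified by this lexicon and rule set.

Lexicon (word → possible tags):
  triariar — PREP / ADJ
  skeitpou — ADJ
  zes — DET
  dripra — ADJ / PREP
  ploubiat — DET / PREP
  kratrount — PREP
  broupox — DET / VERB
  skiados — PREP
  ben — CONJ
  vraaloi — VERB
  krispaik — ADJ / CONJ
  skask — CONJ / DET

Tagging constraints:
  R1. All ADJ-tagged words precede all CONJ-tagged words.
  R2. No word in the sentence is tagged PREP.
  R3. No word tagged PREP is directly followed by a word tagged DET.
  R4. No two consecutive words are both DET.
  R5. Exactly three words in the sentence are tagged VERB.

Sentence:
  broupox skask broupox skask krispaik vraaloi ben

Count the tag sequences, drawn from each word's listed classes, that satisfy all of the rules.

Candidates per position — 1:broupox {DET,VERB}; 2:skask {CONJ,DET}; 3:broupox {DET,VERB}; 4:skask {CONJ,DET}; 5:krispaik {ADJ,CONJ}; 6:vraaloi {VERB}; 7:ben {CONJ}.
There are 32 candidate sequences in total.
The sequences that satisfy every rule: VERB CONJ VERB CONJ CONJ VERB CONJ; VERB CONJ VERB DET CONJ VERB CONJ; VERB DET VERB CONJ CONJ VERB CONJ; VERB DET VERB DET ADJ VERB CONJ; VERB DET VERB DET CONJ VERB CONJ.
Count = 5.

5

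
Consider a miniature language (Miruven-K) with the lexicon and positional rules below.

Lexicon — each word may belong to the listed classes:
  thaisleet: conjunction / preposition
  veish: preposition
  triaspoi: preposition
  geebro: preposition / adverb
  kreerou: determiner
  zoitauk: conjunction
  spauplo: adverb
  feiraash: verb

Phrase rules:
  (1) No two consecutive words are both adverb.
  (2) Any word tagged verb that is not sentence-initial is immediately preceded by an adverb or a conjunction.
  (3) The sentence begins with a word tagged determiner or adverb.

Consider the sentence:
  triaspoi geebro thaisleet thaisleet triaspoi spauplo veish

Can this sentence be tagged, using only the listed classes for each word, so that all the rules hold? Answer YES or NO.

Candidates per position — 1:triaspoi {preposition}; 2:geebro {preposition,adverb}; 3:thaisleet {conjunction,preposition}; 4:thaisleet {conjunction,preposition}; 5:triaspoi {preposition}; 6:spauplo {adverb}; 7:veish {preposition}.
Rule 3 cannot be satisfied by any choice of tags from the lexicon.
So there is no consistent tagging.

NO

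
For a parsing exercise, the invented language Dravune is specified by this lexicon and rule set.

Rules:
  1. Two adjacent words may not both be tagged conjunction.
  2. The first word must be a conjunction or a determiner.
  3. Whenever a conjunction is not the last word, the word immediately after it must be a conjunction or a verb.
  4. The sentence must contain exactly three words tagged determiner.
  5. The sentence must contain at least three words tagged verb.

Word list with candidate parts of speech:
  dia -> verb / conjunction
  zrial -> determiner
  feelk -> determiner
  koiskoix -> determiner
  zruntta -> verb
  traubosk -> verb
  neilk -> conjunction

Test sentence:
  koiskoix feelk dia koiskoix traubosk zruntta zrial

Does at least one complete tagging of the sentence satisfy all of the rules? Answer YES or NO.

NO

Candidates per position — 1:koiskoix {determiner}; 2:feelk {determiner}; 3:dia {verb,conjunction}; 4:koiskoix {determiner}; 5:traubosk {verb}; 6:zruntta {verb}; 7:zrial {determiner}.
Rule 4 cannot be satisfied by any choice of tags from the lexicon.
So there is no consistent tagging.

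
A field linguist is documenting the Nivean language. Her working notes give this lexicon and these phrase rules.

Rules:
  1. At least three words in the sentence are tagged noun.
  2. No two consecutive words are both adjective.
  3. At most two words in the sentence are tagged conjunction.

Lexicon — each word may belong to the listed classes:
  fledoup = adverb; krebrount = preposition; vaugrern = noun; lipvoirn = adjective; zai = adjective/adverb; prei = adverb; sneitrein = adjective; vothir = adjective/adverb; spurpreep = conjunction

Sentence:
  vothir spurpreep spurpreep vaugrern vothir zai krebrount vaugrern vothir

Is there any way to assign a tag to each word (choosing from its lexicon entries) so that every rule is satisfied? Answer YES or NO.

NO

Candidates per position — 1:vothir {adjective,adverb}; 2:spurpreep {conjunction}; 3:spurpreep {conjunction}; 4:vaugrern {noun}; 5:vothir {adjective,adverb}; 6:zai {adjective,adverb}; 7:krebrount {preposition}; 8:vaugrern {noun}; 9:vothir {adjective,adverb}.
Rule 1 cannot be satisfied by any choice of tags from the lexicon.
So there is no consistent tagging.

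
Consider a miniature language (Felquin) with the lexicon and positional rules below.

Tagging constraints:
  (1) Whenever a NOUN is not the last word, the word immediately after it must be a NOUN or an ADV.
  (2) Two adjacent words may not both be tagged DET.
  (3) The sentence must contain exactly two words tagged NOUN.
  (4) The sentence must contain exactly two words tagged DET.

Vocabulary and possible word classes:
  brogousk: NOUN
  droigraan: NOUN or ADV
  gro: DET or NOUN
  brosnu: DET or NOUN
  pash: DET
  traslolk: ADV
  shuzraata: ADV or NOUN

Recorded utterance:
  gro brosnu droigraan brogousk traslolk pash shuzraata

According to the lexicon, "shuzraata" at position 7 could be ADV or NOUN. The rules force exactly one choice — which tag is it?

Candidates per position — 1:gro {DET,NOUN}; 2:brosnu {DET,NOUN}; 3:droigraan {NOUN,ADV}; 4:brogousk {NOUN}; 5:traslolk {ADV}; 6:pash {DET}; 7:shuzraata {ADV,NOUN}.
Position 7: the remaining choice is settled jointly with positions 1, 2, 3 — only ADV at position 7 is part of a tagging that satisfies every rule.
So the tagging must be: DET NOUN ADV NOUN ADV DET ADV.
Verifying each rule — rule 1 satisfied; rule 2 satisfied; rule 3 satisfied; rule 4 satisfied.

ADV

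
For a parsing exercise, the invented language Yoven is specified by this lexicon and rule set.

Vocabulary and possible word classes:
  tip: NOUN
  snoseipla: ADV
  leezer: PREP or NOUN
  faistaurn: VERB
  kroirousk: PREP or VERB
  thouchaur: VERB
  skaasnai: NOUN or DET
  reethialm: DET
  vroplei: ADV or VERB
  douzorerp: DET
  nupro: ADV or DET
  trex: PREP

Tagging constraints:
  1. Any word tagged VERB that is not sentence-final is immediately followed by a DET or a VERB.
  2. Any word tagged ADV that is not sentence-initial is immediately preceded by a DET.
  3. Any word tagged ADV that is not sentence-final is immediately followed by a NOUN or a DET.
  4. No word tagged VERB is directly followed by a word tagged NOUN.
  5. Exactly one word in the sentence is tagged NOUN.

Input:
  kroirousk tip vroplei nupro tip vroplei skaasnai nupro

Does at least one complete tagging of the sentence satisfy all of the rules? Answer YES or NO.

Candidates per position — 1:kroirousk {PREP,VERB}; 2:tip {NOUN}; 3:vroplei {ADV,VERB}; 4:nupro {ADV,DET}; 5:tip {NOUN}; 6:vroplei {ADV,VERB}; 7:skaasnai {NOUN,DET}; 8:nupro {ADV,DET}.
Rule 5 cannot be satisfied by any choice of tags from the lexicon.
So there is no consistent tagging.

NO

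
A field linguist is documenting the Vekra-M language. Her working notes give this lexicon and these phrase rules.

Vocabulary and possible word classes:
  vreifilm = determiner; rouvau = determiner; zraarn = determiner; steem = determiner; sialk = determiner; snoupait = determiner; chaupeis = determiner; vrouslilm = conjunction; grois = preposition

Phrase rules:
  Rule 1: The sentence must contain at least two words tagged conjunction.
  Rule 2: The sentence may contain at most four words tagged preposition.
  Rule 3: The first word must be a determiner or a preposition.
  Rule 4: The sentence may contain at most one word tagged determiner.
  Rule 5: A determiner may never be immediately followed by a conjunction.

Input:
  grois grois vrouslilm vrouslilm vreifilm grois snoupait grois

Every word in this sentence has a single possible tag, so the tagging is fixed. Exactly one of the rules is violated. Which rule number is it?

Fixed tagging: preposition preposition conjunction conjunction determiner preposition determiner preposition.
Rule check: R1 ok, R2 ok, R3 ok, R4 fails, R5 ok.
Only rule 4 fails.

4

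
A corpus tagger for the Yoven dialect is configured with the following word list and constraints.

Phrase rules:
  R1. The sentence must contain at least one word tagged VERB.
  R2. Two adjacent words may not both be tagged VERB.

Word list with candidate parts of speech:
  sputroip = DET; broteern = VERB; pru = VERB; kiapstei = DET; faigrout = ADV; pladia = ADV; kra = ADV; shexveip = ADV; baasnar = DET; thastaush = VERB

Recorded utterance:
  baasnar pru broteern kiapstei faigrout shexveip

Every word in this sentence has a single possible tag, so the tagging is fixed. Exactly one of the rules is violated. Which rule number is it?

Fixed tagging: DET VERB VERB DET ADV ADV.
Applying the rules: R1 ok, R2 fails.
Only rule 2 fails.

2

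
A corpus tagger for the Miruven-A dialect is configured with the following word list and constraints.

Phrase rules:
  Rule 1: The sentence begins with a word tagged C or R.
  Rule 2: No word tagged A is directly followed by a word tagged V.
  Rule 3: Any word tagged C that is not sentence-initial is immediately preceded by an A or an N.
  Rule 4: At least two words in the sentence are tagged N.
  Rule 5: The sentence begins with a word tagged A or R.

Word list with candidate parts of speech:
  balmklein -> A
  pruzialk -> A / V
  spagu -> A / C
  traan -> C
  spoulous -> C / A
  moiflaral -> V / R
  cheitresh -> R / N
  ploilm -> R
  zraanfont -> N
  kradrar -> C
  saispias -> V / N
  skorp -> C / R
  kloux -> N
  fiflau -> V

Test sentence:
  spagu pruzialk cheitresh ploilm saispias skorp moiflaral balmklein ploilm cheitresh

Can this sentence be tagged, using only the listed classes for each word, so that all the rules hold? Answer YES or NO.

NO

Candidates per position — 1:spagu {A,C}; 2:pruzialk {A,V}; 3:cheitresh {R,N}; 4:ploilm {R}; 5:saispias {V,N}; 6:skorp {C,R}; 7:moiflaral {V,R}; 8:balmklein {A}; 9:ploilm {R}; 10:cheitresh {R,N}.
Every candidate sequence violates at least one rule; no consistent tagging exists.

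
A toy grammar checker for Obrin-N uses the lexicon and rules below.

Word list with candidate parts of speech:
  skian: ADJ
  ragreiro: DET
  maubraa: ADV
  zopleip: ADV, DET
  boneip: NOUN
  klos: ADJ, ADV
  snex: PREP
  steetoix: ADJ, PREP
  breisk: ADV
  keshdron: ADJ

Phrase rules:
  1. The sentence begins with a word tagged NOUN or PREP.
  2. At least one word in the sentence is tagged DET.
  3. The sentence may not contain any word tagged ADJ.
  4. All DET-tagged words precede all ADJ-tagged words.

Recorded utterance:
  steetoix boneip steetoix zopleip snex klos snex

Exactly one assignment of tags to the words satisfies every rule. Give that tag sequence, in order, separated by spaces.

PREP NOUN PREP DET PREP ADV PREP

Candidates per position — 1:steetoix {ADJ,PREP}; 2:boneip {NOUN}; 3:steetoix {ADJ,PREP}; 4:zopleip {ADV,DET}; 5:snex {PREP}; 6:klos {ADJ,ADV}; 7:snex {PREP}.
Word 1 cannot be ADJ — rule 1 would then fail for every completion. It is PREP.
Word 3 cannot be ADJ — rule 3 would then fail for every completion. It is PREP.
Word 4 cannot be ADV — rule 2 would then fail for every completion. It is DET.
Word 6 cannot be ADJ — rule 3 would then fail for every completion. It is ADV.
The only consistent sequence is: PREP NOUN PREP DET PREP ADV PREP.
Checking: rule 1 holds; rule 2 holds; rule 3 holds; rule 4 holds.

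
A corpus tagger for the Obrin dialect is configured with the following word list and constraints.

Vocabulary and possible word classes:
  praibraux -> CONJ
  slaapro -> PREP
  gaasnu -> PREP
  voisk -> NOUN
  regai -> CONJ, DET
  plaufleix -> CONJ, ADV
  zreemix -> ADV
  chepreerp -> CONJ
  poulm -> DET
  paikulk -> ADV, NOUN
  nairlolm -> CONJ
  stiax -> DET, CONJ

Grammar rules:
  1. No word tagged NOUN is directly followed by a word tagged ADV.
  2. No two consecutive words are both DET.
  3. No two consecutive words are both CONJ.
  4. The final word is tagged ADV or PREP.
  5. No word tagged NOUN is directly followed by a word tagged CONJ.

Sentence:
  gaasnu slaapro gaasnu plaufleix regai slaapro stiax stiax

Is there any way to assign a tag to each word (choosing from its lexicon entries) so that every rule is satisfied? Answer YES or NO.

Candidates per position — 1:gaasnu {PREP}; 2:slaapro {PREP}; 3:gaasnu {PREP}; 4:plaufleix {CONJ,ADV}; 5:regai {CONJ,DET}; 6:slaapro {PREP}; 7:stiax {DET,CONJ}; 8:stiax {DET,CONJ}.
Rule 4 cannot be satisfied by any choice of tags from the lexicon.
So there is no consistent tagging.

NO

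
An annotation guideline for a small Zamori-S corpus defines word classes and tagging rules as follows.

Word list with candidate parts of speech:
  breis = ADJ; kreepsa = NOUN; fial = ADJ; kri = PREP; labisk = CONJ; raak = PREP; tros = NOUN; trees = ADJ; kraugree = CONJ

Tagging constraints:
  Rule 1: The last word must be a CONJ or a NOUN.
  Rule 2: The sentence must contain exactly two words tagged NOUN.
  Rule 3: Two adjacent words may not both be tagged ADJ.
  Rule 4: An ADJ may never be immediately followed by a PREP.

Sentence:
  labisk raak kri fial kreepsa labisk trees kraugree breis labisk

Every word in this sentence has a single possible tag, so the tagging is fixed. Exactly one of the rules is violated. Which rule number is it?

2

Fixed tagging: CONJ PREP PREP ADJ NOUN CONJ ADJ CONJ ADJ CONJ.
Applying the rules: R1 pass, R2 fail, R3 pass, R4 pass.
Only rule 2 fails.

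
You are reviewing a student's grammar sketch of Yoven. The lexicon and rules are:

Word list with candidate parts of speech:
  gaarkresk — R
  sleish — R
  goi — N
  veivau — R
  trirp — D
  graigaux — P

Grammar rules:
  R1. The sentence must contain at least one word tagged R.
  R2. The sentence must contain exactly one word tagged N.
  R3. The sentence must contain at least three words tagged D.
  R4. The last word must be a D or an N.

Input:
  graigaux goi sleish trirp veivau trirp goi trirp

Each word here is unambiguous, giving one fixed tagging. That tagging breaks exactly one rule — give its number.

Fixed tagging: P N R D R D N D.
Applying the rules: R1 holds, R2 violated, R3 holds, R4 holds.
Only rule 2 fails.

2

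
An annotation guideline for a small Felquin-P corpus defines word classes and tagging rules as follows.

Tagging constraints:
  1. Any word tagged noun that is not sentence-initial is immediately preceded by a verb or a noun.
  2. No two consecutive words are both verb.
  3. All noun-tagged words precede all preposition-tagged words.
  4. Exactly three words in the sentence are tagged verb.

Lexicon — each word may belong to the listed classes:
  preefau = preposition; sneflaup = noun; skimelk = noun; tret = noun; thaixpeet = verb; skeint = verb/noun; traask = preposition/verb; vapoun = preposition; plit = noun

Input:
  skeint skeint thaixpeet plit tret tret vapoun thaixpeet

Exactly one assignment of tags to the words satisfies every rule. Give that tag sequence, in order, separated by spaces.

Candidates per position — 1:skeint {verb,noun}; 2:skeint {verb,noun}; 3:thaixpeet {verb}; 4:plit {noun}; 5:tret {noun}; 6:tret {noun}; 7:vapoun {preposition}; 8:thaixpeet {verb}.
If word 2 were verb, no tagging could satisfy rule 2; so word 2 is noun.
If word 1 were noun, no tagging could satisfy rule 4; so word 1 is verb.
So the tagging must be: verb noun verb noun noun noun preposition verb.
Rule-by-rule: rule 1 ✓; rule 2 ✓; rule 3 ✓; rule 4 ✓.

verb noun verb noun noun noun preposition verb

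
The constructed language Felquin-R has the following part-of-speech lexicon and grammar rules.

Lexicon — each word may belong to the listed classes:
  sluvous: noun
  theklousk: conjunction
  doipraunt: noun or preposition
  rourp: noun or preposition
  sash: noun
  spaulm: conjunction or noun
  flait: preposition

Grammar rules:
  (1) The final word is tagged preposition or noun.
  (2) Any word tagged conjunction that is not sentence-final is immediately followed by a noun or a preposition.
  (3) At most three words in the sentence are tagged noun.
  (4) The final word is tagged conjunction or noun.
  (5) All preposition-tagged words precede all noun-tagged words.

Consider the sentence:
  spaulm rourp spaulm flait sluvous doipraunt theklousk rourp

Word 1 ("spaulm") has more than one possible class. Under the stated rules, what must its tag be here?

conjunction

Candidates per position — 1:spaulm {conjunction,noun}; 2:rourp {noun,preposition}; 3:spaulm {conjunction,noun}; 4:flait {preposition}; 5:sluvous {noun}; 6:doipraunt {noun,preposition}; 7:theklousk {conjunction}; 8:rourp {noun,preposition}.
Word 1 cannot be noun — rule 5 would then fail for every completion. It is conjunction.
Word 2 cannot be noun — rule 5 would then fail for every completion. It is preposition.
Word 3 cannot be noun — rule 5 would then fail for every completion. It is conjunction.
Word 6 cannot be preposition — rule 5 would then fail for every completion. It is noun.
Word 8 cannot be preposition — rule 4 would then fail for every completion. It is noun.
The unique satisfying tagging is: conjunction preposition conjunction preposition noun noun conjunction noun.
Verifying each rule — rule 1 satisfied; rule 2 satisfied; rule 3 satisfied; rule 4 satisfied; rule 5 satisfied.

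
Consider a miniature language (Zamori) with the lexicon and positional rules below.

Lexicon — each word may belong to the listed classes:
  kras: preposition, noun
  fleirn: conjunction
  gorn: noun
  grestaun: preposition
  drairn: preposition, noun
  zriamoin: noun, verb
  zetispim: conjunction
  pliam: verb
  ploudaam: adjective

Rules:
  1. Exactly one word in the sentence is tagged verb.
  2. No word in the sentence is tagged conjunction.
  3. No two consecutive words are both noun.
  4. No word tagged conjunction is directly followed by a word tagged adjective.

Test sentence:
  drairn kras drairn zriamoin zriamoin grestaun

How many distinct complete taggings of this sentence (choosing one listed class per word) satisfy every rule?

8

Candidates per position — 1:drairn {preposition,noun}; 2:kras {preposition,noun}; 3:drairn {preposition,noun}; 4:zriamoin {noun,verb}; 5:zriamoin {noun,verb}; 6:grestaun {preposition}.
There are 32 candidate sequences in total.
Checking each against the rules leaves 8 sequences.
Count = 8.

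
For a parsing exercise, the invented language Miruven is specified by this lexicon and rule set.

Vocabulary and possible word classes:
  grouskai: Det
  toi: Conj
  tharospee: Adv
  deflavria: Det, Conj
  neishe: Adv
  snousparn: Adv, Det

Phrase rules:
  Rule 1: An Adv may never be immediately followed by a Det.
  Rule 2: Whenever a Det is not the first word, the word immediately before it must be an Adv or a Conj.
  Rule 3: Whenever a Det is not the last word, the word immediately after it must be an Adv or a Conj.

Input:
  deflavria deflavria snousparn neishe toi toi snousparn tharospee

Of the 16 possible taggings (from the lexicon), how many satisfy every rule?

10

Candidates per position — 1:deflavria {Det,Conj}; 2:deflavria {Det,Conj}; 3:snousparn {Adv,Det}; 4:neishe {Adv}; 5:toi {Conj}; 6:toi {Conj}; 7:snousparn {Adv,Det}; 8:tharospee {Adv}.
There are 16 candidate sequences in total.
Checking each against the rules leaves 10 sequences.
Count = 10.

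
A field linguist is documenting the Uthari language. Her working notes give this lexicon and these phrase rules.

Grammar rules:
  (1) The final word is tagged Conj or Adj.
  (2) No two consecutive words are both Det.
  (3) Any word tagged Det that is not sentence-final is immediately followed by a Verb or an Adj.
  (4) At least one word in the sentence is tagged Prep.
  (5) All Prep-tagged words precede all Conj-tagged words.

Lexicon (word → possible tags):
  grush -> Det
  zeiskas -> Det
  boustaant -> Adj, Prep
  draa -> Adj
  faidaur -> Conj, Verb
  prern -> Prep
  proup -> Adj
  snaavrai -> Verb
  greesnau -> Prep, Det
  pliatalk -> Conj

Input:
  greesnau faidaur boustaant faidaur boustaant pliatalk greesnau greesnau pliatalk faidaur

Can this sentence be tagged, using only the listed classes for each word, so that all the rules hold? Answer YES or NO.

Candidates per position — 1:greesnau {Prep,Det}; 2:faidaur {Conj,Verb}; 3:boustaant {Adj,Prep}; 4:faidaur {Conj,Verb}; 5:boustaant {Adj,Prep}; 6:pliatalk {Conj}; 7:greesnau {Prep,Det}; 8:greesnau {Prep,Det}; 9:pliatalk {Conj}; 10:faidaur {Conj,Verb}.
Every candidate sequence violates at least one rule; no consistent tagging exists.

NO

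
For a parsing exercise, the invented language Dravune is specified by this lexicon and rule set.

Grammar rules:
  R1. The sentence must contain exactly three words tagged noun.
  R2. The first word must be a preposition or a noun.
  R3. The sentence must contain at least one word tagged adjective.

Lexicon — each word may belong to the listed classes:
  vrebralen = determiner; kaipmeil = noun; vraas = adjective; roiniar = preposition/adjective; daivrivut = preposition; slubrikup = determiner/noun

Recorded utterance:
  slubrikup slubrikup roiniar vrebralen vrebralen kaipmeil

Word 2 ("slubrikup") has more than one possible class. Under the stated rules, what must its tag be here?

noun

Candidates per position — 1:slubrikup {determiner,noun}; 2:slubrikup {determiner,noun}; 3:roiniar {preposition,adjective}; 4:vrebralen {determiner}; 5:vrebralen {determiner}; 6:kaipmeil {noun}.
Position 1: determiner is ruled out by rule 1; that leaves noun.
Position 2: determiner is ruled out by rule 1; that leaves noun.
Position 3: preposition is ruled out by rule 3; that leaves adjective.
So the tagging must be: noun noun adjective determiner determiner noun.
Checking: rule 1 ok; rule 2 ok; rule 3 ok.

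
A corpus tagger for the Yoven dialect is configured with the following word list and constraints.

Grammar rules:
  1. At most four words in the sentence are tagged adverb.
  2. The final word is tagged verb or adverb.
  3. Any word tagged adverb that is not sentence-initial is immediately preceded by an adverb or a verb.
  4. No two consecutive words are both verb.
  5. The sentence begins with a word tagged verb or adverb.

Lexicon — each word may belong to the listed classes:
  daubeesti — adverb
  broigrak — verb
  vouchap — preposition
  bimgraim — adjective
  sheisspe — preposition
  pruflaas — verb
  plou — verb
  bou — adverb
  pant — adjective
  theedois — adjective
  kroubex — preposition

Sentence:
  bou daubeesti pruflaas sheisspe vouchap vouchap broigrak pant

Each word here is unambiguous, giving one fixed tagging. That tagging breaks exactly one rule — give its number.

2

Fixed tagging: adverb adverb verb preposition preposition preposition verb adjective.
Rule check: R1 ok, R2 fails, R3 ok, R4 ok, R5 ok.
Only rule 2 fails.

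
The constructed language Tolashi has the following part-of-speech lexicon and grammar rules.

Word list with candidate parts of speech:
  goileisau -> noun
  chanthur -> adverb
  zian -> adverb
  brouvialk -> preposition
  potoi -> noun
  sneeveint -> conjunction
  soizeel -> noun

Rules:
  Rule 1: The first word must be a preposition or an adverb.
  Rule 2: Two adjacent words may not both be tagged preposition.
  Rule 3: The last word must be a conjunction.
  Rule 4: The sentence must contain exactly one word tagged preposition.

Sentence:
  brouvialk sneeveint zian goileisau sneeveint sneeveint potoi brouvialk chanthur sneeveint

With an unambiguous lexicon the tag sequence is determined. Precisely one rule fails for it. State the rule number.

4

Fixed tagging: preposition conjunction adverb noun conjunction conjunction noun preposition adverb conjunction.
Rule check: R1 ok, R2 ok, R3 ok, R4 fails.
Only rule 4 fails.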